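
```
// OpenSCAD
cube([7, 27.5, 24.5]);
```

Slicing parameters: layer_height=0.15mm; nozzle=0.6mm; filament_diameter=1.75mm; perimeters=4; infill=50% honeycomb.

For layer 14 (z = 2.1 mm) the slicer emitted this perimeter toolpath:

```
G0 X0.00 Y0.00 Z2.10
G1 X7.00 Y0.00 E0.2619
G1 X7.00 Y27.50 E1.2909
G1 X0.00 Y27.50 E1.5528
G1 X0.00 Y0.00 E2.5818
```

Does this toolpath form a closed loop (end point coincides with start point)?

yes

Start point (G0): (0.00, 0.00). End point (last G1): the path returns to the start — closed.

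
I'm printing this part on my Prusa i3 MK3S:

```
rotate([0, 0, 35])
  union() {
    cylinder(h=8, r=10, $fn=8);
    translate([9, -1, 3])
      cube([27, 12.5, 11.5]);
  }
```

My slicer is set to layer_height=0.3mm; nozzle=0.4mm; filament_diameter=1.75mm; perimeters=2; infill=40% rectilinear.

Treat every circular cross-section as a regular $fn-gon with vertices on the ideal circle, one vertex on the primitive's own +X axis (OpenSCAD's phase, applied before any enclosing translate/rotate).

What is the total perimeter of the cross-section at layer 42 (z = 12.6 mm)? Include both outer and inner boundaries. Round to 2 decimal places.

79.00 mm

At z = 12.6 mm: the cylinder does not reach this height (z outside [0, 8]); the 27×12.5 cube at (9, -1) contributes its full rectangle (perimeter 79.00 mm); Taking the union: only the 27×12.5 cube at (9, -1) is present, so the union is just that shape — boundary = 79.00 mm; (rotated 35° about Z; rotation is an isometry so areas/perimeters/island counts are preserved). Overall, the cross-section is a single solid region. Total boundary length (outer) = 79.00 mm.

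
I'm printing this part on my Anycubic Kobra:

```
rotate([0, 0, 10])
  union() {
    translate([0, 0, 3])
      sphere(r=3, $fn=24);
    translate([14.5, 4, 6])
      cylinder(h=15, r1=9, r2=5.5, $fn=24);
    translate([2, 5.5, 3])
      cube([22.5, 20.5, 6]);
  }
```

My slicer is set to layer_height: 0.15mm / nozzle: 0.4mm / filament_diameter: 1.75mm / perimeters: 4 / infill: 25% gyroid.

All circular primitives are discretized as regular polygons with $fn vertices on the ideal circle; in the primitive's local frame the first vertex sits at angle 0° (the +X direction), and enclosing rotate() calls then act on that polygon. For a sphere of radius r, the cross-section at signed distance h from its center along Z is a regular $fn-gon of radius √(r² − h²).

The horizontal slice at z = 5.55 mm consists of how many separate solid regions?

At z = 5.55 mm: the r=3 sphere slices to a regular 24-gon of circumradius 1.580 (√(r²−h²) with h=2.55 from center); the cone at (14.5, 4) does not reach this height (z outside [6, 21]); the 22.5×20.5 cube at (2, 5.5) contributes its full rectangle; Taking the union: the 2 present regions are separate (no shared area or edge), so areas and boundary lengths simply add and each stays a separate island — 2 connected regions; (rotated 10° about Z; rotation is an isometry so areas/perimeters/island counts are preserved). The result has 2 disconnected regions.

2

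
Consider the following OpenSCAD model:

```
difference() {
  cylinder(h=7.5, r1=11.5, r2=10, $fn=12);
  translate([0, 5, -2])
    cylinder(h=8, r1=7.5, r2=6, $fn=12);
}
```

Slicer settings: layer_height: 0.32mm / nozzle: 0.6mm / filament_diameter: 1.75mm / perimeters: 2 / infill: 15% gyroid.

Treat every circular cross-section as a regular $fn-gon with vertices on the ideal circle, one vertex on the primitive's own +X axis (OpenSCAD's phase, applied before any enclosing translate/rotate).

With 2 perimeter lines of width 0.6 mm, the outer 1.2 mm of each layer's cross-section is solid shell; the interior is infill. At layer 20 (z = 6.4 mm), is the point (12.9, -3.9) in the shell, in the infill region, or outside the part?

outside

At z = 6.4 mm: the cone: at t=0.853 of its height the radius interpolates to r₁+(r₂−r₁)t = 10.220, giving a regular 12-gon of that circumradius; the cone at (0, 5) is not intersected at this z (z outside [-2, 6]); After the difference (first − rest): none of the subtracted shapes is present at this height, so the cone is unchanged — 1 connected region. Overall, the cross-section is a single solid region. The nearest boundary edge runs (8.85, -5.11)→(10.22, 0.00); distance from the point to it = 3.60 mm. The point is not inside any of the regions above, so it lies outside the cross-section (3.60 mm from the nearest boundary).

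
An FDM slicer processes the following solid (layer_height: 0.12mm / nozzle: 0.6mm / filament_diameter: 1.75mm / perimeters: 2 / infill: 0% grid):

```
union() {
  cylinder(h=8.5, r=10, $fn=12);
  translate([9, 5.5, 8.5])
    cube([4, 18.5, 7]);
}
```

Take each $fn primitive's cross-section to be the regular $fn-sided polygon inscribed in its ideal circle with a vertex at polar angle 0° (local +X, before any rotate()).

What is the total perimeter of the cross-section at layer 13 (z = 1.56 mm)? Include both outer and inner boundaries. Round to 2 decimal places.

At z = 1.56 mm: the cylinder: section is a regular 12-gon, circumradius r=10 (perimeter = 2·12·10.000·sin(180°/12) = 62.12 mm); the cube at (9, 5.5) is not intersected at this z (z outside [8.5, 15.5]); Taking the union: only the r=10 cylinder is present, so the union is just that shape — boundary = 62.12 mm. Overall, the cross-section is a single solid region. Total boundary length (outer) = 62.12 mm.

62.12 mm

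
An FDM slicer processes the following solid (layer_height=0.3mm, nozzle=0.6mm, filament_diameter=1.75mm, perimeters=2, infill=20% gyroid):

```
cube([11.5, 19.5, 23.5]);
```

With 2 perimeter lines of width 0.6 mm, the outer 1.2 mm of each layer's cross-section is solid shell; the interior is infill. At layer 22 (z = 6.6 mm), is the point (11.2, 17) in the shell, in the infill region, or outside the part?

At z = 6.6 mm: the 11.5×19.5 cube contributes its full rectangle. Overall, the cross-section is a single solid region. The nearest boundary edge runs (11.50, 0.00)→(11.50, 19.50); distance from the point to it = 0.30 mm. The point is inside the cross-section, 0.30 mm from the nearest boundary — within the 1.2 mm shell band (2 × 0.6).

shell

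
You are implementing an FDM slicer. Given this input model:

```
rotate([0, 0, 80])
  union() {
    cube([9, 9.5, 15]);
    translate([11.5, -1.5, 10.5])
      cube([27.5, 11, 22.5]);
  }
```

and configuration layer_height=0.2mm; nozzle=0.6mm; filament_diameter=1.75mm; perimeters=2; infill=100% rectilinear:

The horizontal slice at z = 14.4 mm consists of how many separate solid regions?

At z = 14.4 mm: the 9×9.5 cube contributes its full rectangle; the 27.5×11 cube at (11.5, -1.5) contributes its full rectangle; Merging all regions: the 2 present regions are separate (no shared area or edge), so areas and boundary lengths simply add and each stays a separate island — 2 connected regions; (rotated 80° about Z; rotation is an isometry so areas/perimeters/island counts are preserved). The result has 2 disconnected regions.

2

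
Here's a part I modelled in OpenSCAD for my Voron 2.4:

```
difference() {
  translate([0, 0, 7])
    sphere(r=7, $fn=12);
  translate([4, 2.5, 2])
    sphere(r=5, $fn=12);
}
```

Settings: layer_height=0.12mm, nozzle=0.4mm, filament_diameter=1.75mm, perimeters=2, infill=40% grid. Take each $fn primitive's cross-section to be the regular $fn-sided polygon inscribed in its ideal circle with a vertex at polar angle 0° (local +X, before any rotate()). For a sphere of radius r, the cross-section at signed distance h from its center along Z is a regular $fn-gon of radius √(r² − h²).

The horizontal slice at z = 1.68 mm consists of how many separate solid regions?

1

At z = 1.68 mm: the r=7 sphere slices to a regular 12-gon of circumradius 4.549 (√(r²−h²) with h=5.32 from center); the sphere at (4, 2.5): section is a regular 12-gon, circumradius = √(r²−h²) = √(5²−0.32²) = 4.990; Taking the first minus the rest: starting from the r=7 sphere, the r=5 sphere at (4, 2.5) partially overlaps it — only the 26.16 mm² overlap (of its 74.69 mm²) is removed, clipping the outline — 1 connected region. The result has 1 disconnected region.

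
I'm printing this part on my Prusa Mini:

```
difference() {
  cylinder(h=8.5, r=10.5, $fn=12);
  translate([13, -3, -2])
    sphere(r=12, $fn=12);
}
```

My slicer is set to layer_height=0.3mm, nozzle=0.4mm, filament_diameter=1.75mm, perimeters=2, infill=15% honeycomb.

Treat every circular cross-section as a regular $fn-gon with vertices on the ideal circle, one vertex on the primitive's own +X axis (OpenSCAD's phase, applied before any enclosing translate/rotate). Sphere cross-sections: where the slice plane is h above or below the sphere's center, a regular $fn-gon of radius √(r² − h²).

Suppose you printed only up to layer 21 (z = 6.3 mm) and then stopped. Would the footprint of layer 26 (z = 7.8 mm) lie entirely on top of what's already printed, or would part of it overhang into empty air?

part overhangs

Compare the two slices. At z = 6.3: the r=10.5 cylinder contributes a regular 12-gon of circumradius 10.5 (area = (12/2)·10.500²·sin(360°/12) = 330.75 mm²); the r=12 sphere at (13, -3) slices to a regular 12-gon of circumradius 8.667 (√(r²−h²) with h=8.3 from center) (area = (12/2)·8.667²·sin(360°/12) = 225.33 mm²); Taking the first minus the rest: starting from the r=10.5 cylinder (330.75 mm²), the r=12 sphere at (13, -3) partially overlaps it — only the 48.37 mm² overlap (of its 225.33 mm²) is removed, clipping the outline — area = 282.38 mm². At z = 7.8: the r=10.5 cylinder contributes a regular 12-gon of circumradius 10.5 (area = (12/2)·10.500²·sin(360°/12) = 330.75 mm²); the r=12 sphere at (13, -3) contributes a regular 12-gon of circumradius √(12²−9.8²) = 6.925 (area = (12/2)·6.925²·sin(360°/12) = 143.88 mm²); Taking the first minus the rest: starting from the r=10.5 cylinder (330.75 mm²), the r=12 sphere at (13, -3) partially overlaps it — only the 25.95 mm² overlap (of its 143.88 mm²) is removed, clipping the outline — area = 304.80 mm². Checking containment: at z = 7.8 the cross-section extends beyond the z = 6.3 cross-section by about 22.42 mm².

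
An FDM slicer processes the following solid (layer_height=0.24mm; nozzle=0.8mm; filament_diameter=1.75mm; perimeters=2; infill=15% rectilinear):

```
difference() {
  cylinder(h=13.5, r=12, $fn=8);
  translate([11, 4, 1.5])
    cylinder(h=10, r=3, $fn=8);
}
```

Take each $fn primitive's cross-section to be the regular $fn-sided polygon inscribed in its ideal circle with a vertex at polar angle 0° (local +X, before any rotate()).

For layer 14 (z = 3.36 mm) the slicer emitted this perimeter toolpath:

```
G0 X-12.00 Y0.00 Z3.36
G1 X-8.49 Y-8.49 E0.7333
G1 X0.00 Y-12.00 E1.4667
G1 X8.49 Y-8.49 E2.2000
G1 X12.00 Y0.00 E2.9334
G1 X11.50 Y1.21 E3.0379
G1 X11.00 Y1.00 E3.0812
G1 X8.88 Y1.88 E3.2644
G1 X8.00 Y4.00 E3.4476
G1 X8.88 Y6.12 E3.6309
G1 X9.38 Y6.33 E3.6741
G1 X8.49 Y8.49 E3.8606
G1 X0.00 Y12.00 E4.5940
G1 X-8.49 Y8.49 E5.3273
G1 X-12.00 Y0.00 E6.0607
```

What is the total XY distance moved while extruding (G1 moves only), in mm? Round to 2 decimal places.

Sum the Euclidean lengths of each G1 segment: total = 75.92 mm.

75.92 mm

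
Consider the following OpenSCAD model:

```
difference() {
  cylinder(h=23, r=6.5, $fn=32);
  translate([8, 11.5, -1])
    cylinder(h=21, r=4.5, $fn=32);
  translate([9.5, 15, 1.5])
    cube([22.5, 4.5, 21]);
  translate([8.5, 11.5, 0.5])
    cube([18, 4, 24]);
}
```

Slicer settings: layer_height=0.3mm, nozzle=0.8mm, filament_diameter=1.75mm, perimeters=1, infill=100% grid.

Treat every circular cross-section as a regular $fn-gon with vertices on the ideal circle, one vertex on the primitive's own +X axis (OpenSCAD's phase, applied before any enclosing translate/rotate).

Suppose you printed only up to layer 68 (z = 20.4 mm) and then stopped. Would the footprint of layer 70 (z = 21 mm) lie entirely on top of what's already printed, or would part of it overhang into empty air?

entirely on top

Compare the two slices. At z = 20.4: the cylinder: section is a regular 32-gon, circumradius r=6.5 (area = (32/2)·6.500²·sin(360°/32) = 131.88 mm²); the cylinder at (8, 11.5) is absent (z outside [-1, 20]); the cube at (9.5, 15) (footprint 22.5×4.5) is included at this height (area 101.25 mm²); the cube at (8.5, 11.5) (footprint 18×4) is included at this height (area 72.00 mm²); Subtracting the remaining from the first: starting from the r=6.5 cylinder (131.88 mm²), the 22.5×4.5 cube at (9.5, 15) misses the remaining region (no effect); the 18×4 cube at (8.5, 11.5) misses the remaining region (no effect) — area = 131.88 mm². At z = 21: the r=6.5 cylinder contributes a regular 32-gon of circumradius 6.5 (area = (32/2)·6.500²·sin(360°/32) = 131.88 mm²); the cylinder at (8, 11.5) does not reach this height (z outside [-1, 20]); the cube at (9.5, 15) (footprint 22.5×4.5) is included at this height (area 101.25 mm²); the cube at (8.5, 11.5) (footprint 18×4) is included at this height (area 72.00 mm²); After the difference (first − rest): starting from the r=6.5 cylinder (131.88 mm²), the 22.5×4.5 cube at (9.5, 15) misses the remaining region (no effect); the 18×4 cube at (8.5, 11.5) misses the remaining region (no effect) — area = 131.88 mm². Checking containment: the cross-section at z = 21 is a subset of the cross-section at z = 20.4.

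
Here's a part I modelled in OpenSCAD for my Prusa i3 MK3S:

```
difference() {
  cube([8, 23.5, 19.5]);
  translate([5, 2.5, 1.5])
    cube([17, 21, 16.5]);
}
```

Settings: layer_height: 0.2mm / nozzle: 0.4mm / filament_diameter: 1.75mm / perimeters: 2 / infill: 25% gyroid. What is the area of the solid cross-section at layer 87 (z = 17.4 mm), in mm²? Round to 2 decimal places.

At z = 17.4 mm: the 8×23.5 cube contributes its full rectangle (area 188.00 mm²); the cube at (5, 2.5) (footprint 17×21) is included at this height (area 357.00 mm²); Subtracting the remaining from the first: starting from the 8×23.5 cube (188.00 mm²), the 17×21 cube at (5, 2.5) partially overlaps it — only the 63.00 mm² overlap (of its 357.00 mm²) is removed, clipping the outline — area = 125.00 mm². Overall, the cross-section is a single solid region. Net area = 125.00 mm².

125.00 mm²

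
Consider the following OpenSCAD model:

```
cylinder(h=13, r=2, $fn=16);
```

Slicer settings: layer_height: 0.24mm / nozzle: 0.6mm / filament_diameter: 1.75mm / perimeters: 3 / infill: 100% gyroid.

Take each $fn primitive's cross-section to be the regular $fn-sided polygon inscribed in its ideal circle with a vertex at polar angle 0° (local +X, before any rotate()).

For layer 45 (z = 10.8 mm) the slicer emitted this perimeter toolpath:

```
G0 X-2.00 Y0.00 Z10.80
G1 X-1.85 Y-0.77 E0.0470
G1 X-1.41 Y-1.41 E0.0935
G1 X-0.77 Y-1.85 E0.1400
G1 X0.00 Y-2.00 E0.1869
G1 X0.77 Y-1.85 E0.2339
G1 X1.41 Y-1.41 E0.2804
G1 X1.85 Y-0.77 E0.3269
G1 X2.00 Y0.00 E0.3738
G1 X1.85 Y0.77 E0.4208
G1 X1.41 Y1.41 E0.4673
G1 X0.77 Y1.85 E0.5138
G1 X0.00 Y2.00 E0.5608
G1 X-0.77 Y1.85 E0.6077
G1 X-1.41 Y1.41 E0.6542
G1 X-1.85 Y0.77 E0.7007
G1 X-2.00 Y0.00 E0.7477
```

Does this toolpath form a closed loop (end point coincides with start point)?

yes

Start point (G0): (-2.00, 0.00). End point (last G1): the path returns to the start — closed.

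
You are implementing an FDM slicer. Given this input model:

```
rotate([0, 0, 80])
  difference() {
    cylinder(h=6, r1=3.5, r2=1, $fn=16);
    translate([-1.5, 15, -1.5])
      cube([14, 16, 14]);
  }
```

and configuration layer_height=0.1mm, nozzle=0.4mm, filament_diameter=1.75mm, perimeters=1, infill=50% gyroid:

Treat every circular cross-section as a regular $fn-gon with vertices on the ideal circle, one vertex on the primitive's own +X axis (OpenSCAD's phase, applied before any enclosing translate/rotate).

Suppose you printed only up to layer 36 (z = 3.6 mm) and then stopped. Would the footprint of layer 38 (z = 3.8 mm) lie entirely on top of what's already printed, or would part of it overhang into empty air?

entirely on top

Compare the two slices. At z = 3.6: the cone contributes a regular 16-gon of circumradius 2.000 (interpolated between r1=3.5 and r2=1 at t=0.600) (area = (16/2)·2.000²·sin(360°/16) = 12.25 mm²); the 14×16 cube at (-1.5, 15) contributes its full rectangle (area 224.00 mm²); Taking the first minus the rest: starting from the cone (12.25 mm²), the 14×16 cube at (-1.5, 15) misses the remaining region (no effect) — area = 12.25 mm²; (whole slice rotated 80° about Z — lengths, areas and connectivity unchanged). At z = 3.8: the cone: at t=0.633 of its height the radius interpolates to r₁+(r₂−r₁)t = 1.917, giving a regular 16-gon of that circumradius (area = (16/2)·1.917²·sin(360°/16) = 11.25 mm²); the cube at (-1.5, 15) (footprint 14×16) is included at this height (area 224.00 mm²); After the difference (first − rest): starting from the cone (11.25 mm²), the 14×16 cube at (-1.5, 15) misses the remaining region (no effect) — area = 11.25 mm²; (rotated 80° about Z; rotation is an isometry so areas/perimeters/island counts are preserved). Checking containment: the cross-section at z = 3.8 is a subset of the cross-section at z = 3.6.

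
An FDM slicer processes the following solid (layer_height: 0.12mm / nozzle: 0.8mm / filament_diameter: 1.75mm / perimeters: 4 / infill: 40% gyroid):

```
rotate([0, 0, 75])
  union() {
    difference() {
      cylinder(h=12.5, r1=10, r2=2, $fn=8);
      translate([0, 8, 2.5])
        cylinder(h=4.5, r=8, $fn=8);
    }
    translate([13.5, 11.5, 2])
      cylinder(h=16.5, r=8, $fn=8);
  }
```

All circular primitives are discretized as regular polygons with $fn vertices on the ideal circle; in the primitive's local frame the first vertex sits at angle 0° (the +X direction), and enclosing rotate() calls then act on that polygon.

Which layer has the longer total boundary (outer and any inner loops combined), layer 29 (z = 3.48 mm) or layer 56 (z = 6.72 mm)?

layer 29 (z = 3.48 mm)

Layer 29 (z = 3.48): the cone (r1=10→r2=2) has section circumradius 7.773 here — a regular 8-gon (perimeter = 2·8·7.773·sin(180°/8) = 47.59 mm); the r=8 cylinder at (0, 8) contributes a regular 8-gon of circumradius 8 (perimeter = 2·8·8.000·sin(180°/8) = 48.98 mm); After the difference (first − rest): starting from the cone, the r=8 cylinder at (0, 8) partially overlaps it — only the 62.96 mm² overlap (of its 181.02 mm²) is removed, clipping the outline — boundary = 47.10 mm; the r=8 cylinder at (13.5, 11.5) gives a regular 8-gon of circumradius 8 (constant along its height) (perimeter = 2·8·8.000·sin(180°/8) = 48.98 mm); Combining (union): the 2 present regions are separate (no shared area or edge), so areas and boundary lengths simply add and each stays a separate island — boundary = 96.08 mm; (whole slice rotated 75° about Z — lengths, areas and connectivity unchanged). So its perimeter = 96.08 mm. Layer 56 (z = 6.72): the cone contributes a regular 8-gon of circumradius 5.699 (interpolated between r1=10 and r2=2 at t=0.538) (perimeter = 2·8·5.699·sin(180°/8) = 34.90 mm); the r=8 cylinder at (0, 8) gives a regular 8-gon of circumradius 8 (constant along its height) (perimeter = 2·8·8.000·sin(180°/8) = 48.98 mm); After the difference (first − rest): starting from the cone, the r=8 cylinder at (0, 8) partially overlaps it — only the 34.45 mm² overlap (of its 181.02 mm²) is removed, clipping the outline — boundary = 32.34 mm; the cylinder at (13.5, 11.5): section is a regular 8-gon, circumradius r=8 (perimeter = 2·8·8.000·sin(180°/8) = 48.98 mm); Combining (union): the 2 present regions are separate (no shared area or edge), so areas and boundary lengths simply add and each stays a separate island — boundary = 81.32 mm; (whole slice rotated 75° about Z — lengths, areas and connectivity unchanged). So its perimeter = 81.32 mm. Layer 29 is larger (96.08 vs 81.32 mm).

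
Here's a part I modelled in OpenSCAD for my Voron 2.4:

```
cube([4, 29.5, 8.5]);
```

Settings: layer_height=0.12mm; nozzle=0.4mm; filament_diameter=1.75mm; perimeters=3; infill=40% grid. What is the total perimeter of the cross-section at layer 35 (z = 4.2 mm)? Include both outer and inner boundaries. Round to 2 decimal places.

At z = 4.2 mm: the cube is present — its section is the full 4×29.5 rectangle (perimeter 67.00 mm). Overall, the cross-section is a single solid region. Total boundary length (outer) = 67.00 mm.

67.00 mm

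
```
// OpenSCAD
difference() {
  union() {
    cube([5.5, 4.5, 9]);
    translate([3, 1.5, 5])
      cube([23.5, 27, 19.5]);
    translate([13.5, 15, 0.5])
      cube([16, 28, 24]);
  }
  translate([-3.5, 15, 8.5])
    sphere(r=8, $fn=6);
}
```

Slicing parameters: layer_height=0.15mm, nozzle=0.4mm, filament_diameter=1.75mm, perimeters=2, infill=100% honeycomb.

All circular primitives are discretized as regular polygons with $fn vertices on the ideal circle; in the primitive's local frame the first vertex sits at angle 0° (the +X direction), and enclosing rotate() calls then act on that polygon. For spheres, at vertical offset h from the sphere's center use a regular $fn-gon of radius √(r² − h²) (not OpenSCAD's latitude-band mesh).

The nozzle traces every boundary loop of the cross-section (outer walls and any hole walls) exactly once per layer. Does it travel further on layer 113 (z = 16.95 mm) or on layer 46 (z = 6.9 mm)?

Layer 113 (z = 16.95): the cube does not reach this height (z outside [0, 9]); the 23.5×27 cube at (3, 1.5) contributes its full rectangle (perimeter 101.00 mm); the 16×28 cube at (13.5, 15) contributes its full rectangle (perimeter 88.00 mm); Merging all regions: the regions partially overlap (shared area 175.50 mm²), so the edge portions inside another operand are dropped and the merged outline is re-measured after clipping — boundary = 136.00 mm; the sphere at (-3.5, 15) is absent (|z−center|=8.450 > r=8); Subtracting the remaining from the first: none of the subtracted shapes is present at this height, so the result so far is unchanged — boundary = 136.00 mm. So its perimeter = 136.00 mm. Layer 46 (z = 6.9): the cube is present — its section is the full 5.5×4.5 rectangle (perimeter 20.00 mm); the 23.5×27 cube at (3, 1.5) contributes its full rectangle (perimeter 101.00 mm); the cube at (13.5, 15) (footprint 16×28) is included at this height (perimeter 88.00 mm); Taking the union: the regions partially overlap (shared area 183.00 mm²), so the edge portions inside another operand are dropped and the merged outline is re-measured after clipping — boundary = 145.00 mm; the r=8 sphere at (-3.5, 15) contributes a regular 6-gon of circumradius √(8²−1.6²) = 7.838 (perimeter = 2·6·7.838·sin(180°/6) = 47.03 mm); Taking the first minus the rest: starting from the result so far, the r=8 sphere at (-3.5, 15) partially overlaps it — only the 3.10 mm² overlap (of its 159.63 mm²) is removed, clipping the outline — boundary = 145.72 mm. So its perimeter = 145.72 mm. Layer 46 is larger (145.72 vs 136.00 mm).

layer 46 (z = 6.9 mm)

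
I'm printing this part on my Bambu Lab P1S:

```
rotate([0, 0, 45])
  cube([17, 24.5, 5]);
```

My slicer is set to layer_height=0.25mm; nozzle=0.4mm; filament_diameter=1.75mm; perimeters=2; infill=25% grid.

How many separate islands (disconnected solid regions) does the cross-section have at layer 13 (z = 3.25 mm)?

1

At z = 3.25 mm: the cube (footprint 17×24.5) is included at this height; (whole slice rotated 45° about Z — lengths, areas and connectivity unchanged). Overall, the cross-section is a single solid region. Island count = 1.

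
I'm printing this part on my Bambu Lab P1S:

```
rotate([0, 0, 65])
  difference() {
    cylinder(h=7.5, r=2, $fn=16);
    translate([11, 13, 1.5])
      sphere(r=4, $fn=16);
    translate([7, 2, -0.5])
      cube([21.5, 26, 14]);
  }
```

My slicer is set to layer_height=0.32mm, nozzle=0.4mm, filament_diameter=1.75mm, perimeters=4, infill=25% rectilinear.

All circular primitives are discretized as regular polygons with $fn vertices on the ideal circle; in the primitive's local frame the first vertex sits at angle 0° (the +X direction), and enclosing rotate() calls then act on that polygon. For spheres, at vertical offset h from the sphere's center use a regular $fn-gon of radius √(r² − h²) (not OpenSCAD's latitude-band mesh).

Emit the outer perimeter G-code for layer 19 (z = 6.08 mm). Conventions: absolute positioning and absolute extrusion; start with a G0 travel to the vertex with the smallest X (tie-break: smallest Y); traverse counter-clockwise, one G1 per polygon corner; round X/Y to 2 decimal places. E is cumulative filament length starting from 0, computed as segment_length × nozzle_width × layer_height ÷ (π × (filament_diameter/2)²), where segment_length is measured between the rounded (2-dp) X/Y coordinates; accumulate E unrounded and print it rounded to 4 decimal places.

G0 X-2.00 Y0.09 Z6.08
G1 X-1.88 Y-0.68 E0.0415
G1 X-1.47 Y-1.35 E0.0833
G1 X-0.85 Y-1.81 E0.1244
G1 X-0.09 Y-2.00 E0.1660
G1 X0.68 Y-1.88 E0.2075
G1 X1.35 Y-1.47 E0.2493
G1 X1.81 Y-0.85 E0.2904
G1 X2.00 Y-0.09 E0.3321
G1 X1.88 Y0.68 E0.3736
G1 X1.47 Y1.35 E0.4154
G1 X0.85 Y1.81 E0.4564
G1 X0.09 Y2.00 E0.4981
G1 X-0.68 Y1.88 E0.5396
G1 X-1.35 Y1.47 E0.5814
G1 X-1.81 Y0.85 E0.6225
G1 X-2.00 Y0.09 E0.6642

At z = 6.08 mm: the r=2 cylinder gives a regular 16-gon of circumradius 2 (constant along its height); the sphere at (11, 13) is absent (|z−center|=4.580 > r=4); the 21.5×26 cube at (7, 2) contributes its full rectangle; Taking the first minus the rest: starting from the r=2 cylinder, the 21.5×26 cube at (7, 2) misses the remaining region (no effect) — 1 connected region; (rotated 65° about Z; rotation is an isometry so areas/perimeters/island counts are preserved). The outline is a single polygon with 16 vertices. Extrusion per mm of travel: 0.4 × 0.32 / (π × 0.875²) = 0.053216. Accumulating E over each segment gives final E = 0.6642.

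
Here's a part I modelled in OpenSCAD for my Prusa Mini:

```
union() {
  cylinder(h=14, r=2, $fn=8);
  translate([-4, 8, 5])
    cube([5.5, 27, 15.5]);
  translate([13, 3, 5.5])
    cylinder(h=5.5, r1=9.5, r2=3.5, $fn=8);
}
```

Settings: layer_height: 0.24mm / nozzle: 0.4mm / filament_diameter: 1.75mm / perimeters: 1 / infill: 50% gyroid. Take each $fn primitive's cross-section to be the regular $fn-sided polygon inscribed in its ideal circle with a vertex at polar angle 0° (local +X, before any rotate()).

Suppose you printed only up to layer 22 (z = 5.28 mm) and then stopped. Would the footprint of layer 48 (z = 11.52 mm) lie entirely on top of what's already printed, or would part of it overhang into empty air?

Compare the two slices. At z = 5.28: the r=2 cylinder contributes a regular 8-gon of circumradius 2 (area = (8/2)·2.000²·sin(360°/8) = 11.31 mm²); the 5.5×27 cube at (-4, 8) contributes its full rectangle (area 148.50 mm²); the cone at (13, 3) does not reach this height (z outside [5.5, 11]); Taking the union: the 2 present regions are separate (no shared area or edge), so areas and boundary lengths simply add and each stays a separate island — area = 159.81 mm². At z = 11.52: the r=2 cylinder contributes a regular 8-gon of circumradius 2 (area = (8/2)·2.000²·sin(360°/8) = 11.31 mm²); the cube at (-4, 8) is present — its section is the full 5.5×27 rectangle (area 148.50 mm²); the cone at (13, 3) does not reach this height (z outside [5.5, 11]); Combining (union): the 2 present regions are separate (no shared area or edge), so areas and boundary lengths simply add and each stays a separate island — area = 159.81 mm². Checking containment: the cross-section at z = 11.52 is a subset of the cross-section at z = 5.28.

entirely on top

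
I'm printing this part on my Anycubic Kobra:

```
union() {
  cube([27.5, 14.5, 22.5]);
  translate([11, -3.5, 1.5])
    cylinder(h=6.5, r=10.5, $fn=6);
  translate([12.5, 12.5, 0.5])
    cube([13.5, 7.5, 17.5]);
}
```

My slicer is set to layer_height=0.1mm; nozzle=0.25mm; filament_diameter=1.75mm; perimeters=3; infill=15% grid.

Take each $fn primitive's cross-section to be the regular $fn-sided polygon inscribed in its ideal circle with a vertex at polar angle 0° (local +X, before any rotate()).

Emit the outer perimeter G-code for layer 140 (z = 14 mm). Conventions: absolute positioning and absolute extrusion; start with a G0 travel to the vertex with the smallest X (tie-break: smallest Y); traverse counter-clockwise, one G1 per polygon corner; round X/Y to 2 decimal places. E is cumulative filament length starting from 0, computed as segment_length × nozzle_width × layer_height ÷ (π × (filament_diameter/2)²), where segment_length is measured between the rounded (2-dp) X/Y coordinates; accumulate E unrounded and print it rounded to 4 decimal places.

G0 X0.00 Y0.00 Z14.00
G1 X27.50 Y0.00 E0.2858
G1 X27.50 Y14.50 E0.4365
G1 X26.00 Y14.50 E0.4521
G1 X26.00 Y20.00 E0.5093
G1 X12.50 Y20.00 E0.6496
G1 X12.50 Y14.50 E0.7068
G1 X0.00 Y14.50 E0.8367
G1 X0.00 Y0.00 E0.9874

At z = 14 mm: the cube (footprint 27.5×14.5) is included at this height; the cylinder at (11, -3.5) is not intersected at this z (z outside [1.5, 8]); the cube at (12.5, 12.5) (footprint 13.5×7.5) is included at this height; Taking the union: the regions partially overlap (shared area 27.00 mm²), so overlapping operands fuse into one piece — 1 connected region. The outline is a single polygon with 8 vertices. Extrusion per mm of travel: 0.25 × 0.1 / (π × 0.875²) = 0.010394. Accumulating E over each segment gives final E = 0.9874.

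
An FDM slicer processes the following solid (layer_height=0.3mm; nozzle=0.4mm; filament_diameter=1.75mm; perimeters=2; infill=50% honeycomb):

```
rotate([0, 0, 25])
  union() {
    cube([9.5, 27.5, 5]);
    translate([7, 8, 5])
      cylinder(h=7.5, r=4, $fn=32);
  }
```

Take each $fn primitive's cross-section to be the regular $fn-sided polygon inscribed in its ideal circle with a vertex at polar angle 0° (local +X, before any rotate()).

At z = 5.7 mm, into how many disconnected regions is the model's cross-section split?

1

At z = 5.7 mm: the cube does not reach this height (z outside [0, 5]); the cylinder at (7, 8): section is a regular 32-gon, circumradius r=4; Merging all regions: only the r=4 cylinder at (7, 8) is present, so the union is just that shape — 1 connected region; (rotated 25° about Z; rotation is an isometry so areas/perimeters/island counts are preserved). The result has 1 disconnected region.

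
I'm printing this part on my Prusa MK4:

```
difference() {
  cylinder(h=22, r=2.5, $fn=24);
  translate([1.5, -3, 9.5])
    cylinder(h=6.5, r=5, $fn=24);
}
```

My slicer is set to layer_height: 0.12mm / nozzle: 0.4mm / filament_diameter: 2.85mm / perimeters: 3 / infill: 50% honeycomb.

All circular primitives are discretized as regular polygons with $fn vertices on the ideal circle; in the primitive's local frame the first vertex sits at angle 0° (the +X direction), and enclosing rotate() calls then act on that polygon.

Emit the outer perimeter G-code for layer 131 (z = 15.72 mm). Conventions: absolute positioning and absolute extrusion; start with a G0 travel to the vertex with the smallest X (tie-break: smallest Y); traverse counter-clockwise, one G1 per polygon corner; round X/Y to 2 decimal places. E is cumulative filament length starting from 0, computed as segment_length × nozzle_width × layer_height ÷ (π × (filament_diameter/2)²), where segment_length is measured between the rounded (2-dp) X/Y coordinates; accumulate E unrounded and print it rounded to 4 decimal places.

G0 X-2.50 Y0.00 Z15.72
G1 X-2.49 Y-0.06 E0.0005
G1 X-2.04 Y0.54 E0.0061
G1 X-1.00 Y1.33 E0.0159
G1 X0.21 Y1.83 E0.0258
G1 X1.47 Y2.00 E0.0353
G1 X1.25 Y2.17 E0.0374
G1 X0.65 Y2.41 E0.0423
G1 X0.00 Y2.50 E0.0472
G1 X-0.65 Y2.41 E0.0522
G1 X-1.25 Y2.17 E0.0570
G1 X-1.77 Y1.77 E0.0620
G1 X-2.17 Y1.25 E0.0669
G1 X-2.41 Y0.65 E0.0718
G1 X-2.50 Y0.00 E0.0767

At z = 15.72 mm: the r=2.5 cylinder contributes a regular 24-gon of circumradius 2.5; the cylinder at (1.5, -3): section is a regular 24-gon, circumradius r=5; Taking the first minus the rest: starting from the r=2.5 cylinder, the r=5 cylinder at (1.5, -3) partially overlaps it — only the 16.53 mm² overlap (of its 77.65 mm²) is removed, clipping the outline — 1 connected region. The outline is a single polygon with 14 vertices. Extrusion per mm of travel: 0.4 × 0.12 / (π × 1.425²) = 0.007524. Accumulating E over each segment gives final E = 0.0767.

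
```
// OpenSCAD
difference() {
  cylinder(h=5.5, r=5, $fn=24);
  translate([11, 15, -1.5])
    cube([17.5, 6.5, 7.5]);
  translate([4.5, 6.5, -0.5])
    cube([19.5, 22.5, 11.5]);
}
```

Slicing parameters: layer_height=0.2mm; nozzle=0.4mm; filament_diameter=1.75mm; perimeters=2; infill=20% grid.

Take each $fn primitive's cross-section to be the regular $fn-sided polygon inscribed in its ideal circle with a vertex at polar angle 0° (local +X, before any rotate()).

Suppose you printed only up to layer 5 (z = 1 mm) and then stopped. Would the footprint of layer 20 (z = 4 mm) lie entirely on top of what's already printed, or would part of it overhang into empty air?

Compare the two slices. At z = 1: the cylinder: section is a regular 24-gon, circumradius r=5 (area = (24/2)·5.000²·sin(360°/24) = 77.65 mm²); the 17.5×6.5 cube at (11, 15) contributes its full rectangle (area 113.75 mm²); the cube at (4.5, 6.5) (footprint 19.5×22.5) is included at this height (area 438.75 mm²); Subtracting the remaining from the first: starting from the r=5 cylinder (77.65 mm²), the 17.5×6.5 cube at (11, 15) misses the remaining region (no effect); the 19.5×22.5 cube at (4.5, 6.5) misses the remaining region (no effect) — area = 77.65 mm². At z = 4: the r=5 cylinder gives a regular 24-gon of circumradius 5 (constant along its height) (area = (24/2)·5.000²·sin(360°/24) = 77.65 mm²); the cube at (11, 15) is present — its section is the full 17.5×6.5 rectangle (area 113.75 mm²); the 19.5×22.5 cube at (4.5, 6.5) contributes its full rectangle (area 438.75 mm²); After the difference (first − rest): starting from the r=5 cylinder (77.65 mm²), the 17.5×6.5 cube at (11, 15) misses the remaining region (no effect); the 19.5×22.5 cube at (4.5, 6.5) misses the remaining region (no effect) — area = 77.65 mm². Checking containment: the cross-section at z = 4 is a subset of the cross-section at z = 1.

entirely on top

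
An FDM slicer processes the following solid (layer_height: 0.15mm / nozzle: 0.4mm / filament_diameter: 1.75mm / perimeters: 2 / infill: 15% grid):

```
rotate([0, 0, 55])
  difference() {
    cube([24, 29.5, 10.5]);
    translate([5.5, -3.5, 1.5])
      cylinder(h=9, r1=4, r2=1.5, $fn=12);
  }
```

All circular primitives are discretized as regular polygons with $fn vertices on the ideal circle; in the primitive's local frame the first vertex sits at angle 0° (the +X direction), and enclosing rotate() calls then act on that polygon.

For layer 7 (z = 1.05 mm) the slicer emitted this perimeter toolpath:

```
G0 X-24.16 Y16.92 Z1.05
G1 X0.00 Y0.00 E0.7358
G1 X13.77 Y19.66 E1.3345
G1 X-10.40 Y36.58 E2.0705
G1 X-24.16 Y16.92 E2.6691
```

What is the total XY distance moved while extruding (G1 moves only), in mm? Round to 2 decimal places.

107.00 mm

Sum the Euclidean lengths of each G1 segment: total = 107.00 mm.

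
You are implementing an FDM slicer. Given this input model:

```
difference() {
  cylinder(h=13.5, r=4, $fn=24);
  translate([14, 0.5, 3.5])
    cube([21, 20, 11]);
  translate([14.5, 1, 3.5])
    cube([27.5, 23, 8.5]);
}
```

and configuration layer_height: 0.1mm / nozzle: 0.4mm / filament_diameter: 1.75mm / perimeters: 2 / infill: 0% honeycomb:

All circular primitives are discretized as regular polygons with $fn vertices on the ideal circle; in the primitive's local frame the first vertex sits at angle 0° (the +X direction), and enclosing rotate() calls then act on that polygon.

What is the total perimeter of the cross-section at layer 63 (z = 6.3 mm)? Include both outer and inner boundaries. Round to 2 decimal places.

At z = 6.3 mm: the r=4 cylinder gives a regular 24-gon of circumradius 4 (constant along its height) (perimeter = 2·24·4.000·sin(180°/24) = 25.06 mm); the cube at (14, 0.5) (footprint 21×20) is included at this height (perimeter 82.00 mm); the cube at (14.5, 1) is present — its section is the full 27.5×23 rectangle (perimeter 101.00 mm); After the difference (first − rest): starting from the r=4 cylinder, the 21×20 cube at (14, 0.5) misses the remaining region (no effect); the 27.5×23 cube at (14.5, 1) misses the remaining region (no effect) — boundary = 25.06 mm. Overall, the cross-section is a single solid region. Total boundary length (outer) = 25.06 mm.

25.06 mm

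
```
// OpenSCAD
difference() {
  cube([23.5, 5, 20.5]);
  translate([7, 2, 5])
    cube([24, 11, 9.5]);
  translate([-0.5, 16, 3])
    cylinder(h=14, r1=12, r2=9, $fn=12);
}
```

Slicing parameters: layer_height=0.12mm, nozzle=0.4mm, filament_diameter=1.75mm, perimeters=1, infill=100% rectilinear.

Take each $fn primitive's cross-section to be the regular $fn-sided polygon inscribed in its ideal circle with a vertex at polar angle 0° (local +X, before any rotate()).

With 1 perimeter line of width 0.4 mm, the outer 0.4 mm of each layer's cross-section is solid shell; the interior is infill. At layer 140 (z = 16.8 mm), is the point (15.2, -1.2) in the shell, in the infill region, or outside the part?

outside

At z = 16.8 mm: the cube is present — its section is the full 23.5×5 rectangle; the cube at (7, 2) is not intersected at this z (z outside [5, 14.5]); the cone at (-0.5, 16) contributes a regular 12-gon of circumradius 9.043 (interpolated between r1=12 and r2=9 at t=0.986); Subtracting the remaining from the first: starting from the 23.5×5 cube, the cone at (-0.5, 16) misses the remaining region (no effect) — 1 connected region. Overall, the cross-section is a single solid region. The nearest boundary edge runs (23.50, 0.00)→(0.00, 0.00); distance from the point to it = 1.20 mm. The point is not inside any of the regions above, so it lies outside the cross-section (1.20 mm from the nearest boundary).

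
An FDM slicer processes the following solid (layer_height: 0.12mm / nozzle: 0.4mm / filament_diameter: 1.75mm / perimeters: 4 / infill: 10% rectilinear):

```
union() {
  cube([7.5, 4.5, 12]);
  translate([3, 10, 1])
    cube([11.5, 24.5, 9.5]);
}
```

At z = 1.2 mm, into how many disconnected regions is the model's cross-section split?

At z = 1.2 mm: the cube (footprint 7.5×4.5) is included at this height; the cube at (3, 10) is present — its section is the full 11.5×24.5 rectangle; Combining (union): the 2 present regions are separate (no shared area or edge), so areas and boundary lengths simply add and each stays a separate island — 2 connected regions. The result has 2 disconnected regions.

2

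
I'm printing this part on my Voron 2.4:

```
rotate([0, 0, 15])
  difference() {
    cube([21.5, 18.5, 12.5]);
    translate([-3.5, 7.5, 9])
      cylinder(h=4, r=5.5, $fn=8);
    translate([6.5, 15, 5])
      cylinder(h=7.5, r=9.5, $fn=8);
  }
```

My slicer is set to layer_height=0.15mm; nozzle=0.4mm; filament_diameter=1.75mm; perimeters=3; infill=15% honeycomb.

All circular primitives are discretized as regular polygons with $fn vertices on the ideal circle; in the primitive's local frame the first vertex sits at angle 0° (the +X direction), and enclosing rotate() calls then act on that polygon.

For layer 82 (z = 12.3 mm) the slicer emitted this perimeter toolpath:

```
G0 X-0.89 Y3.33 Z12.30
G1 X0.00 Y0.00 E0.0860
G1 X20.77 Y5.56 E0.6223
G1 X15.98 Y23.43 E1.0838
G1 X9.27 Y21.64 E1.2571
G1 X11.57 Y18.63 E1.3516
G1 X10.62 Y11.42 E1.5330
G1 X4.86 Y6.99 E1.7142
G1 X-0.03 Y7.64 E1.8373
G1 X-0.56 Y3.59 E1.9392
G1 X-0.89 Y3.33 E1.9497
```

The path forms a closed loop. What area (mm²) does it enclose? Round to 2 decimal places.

222.29 mm²

Apply the shoelace formula to the sequence of (X, Y) vertices; enclosed area = 222.29 mm².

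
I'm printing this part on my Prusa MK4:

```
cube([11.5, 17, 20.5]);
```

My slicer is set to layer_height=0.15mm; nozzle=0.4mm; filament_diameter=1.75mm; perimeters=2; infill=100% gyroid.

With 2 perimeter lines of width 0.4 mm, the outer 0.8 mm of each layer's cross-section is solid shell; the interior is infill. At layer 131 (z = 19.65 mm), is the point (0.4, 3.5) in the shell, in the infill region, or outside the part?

shell

At z = 19.65 mm: the 11.5×17 cube contributes its full rectangle. Overall, the cross-section is a single solid region. The nearest boundary edge runs (0.00, 17.00)→(0.00, 0.00); distance from the point to it = 0.40 mm. The point is inside the cross-section, 0.40 mm from the nearest boundary — within the 0.8 mm shell band (2 × 0.4).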